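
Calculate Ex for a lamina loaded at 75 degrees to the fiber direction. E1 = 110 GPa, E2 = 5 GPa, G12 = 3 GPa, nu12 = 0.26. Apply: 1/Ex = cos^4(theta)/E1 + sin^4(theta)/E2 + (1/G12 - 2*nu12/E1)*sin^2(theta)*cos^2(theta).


cos^4(75) = 0.004487, sin^4(75) = 0.870513, sin^2(75)*cos^2(75) = 0.0625
1/G12 - 2*nu12/E1 = 1/3 - 2*0.26/110 = 0.328606 GPa^-1
1/Ex = 0.004487/110 + 0.870513/5 + 0.328606*0.0625 = 0.1946812 GPa^-1
Ex = 5.14 GPa

5.14 GPa


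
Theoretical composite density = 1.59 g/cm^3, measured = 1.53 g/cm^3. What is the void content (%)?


Void% = (rho_theo - rho_actual)/rho_theo * 100 = (1.59 - 1.53)/1.59 * 100 = 3.77%

3.77%


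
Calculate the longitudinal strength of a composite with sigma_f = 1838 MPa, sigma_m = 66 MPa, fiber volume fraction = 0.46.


sigma_1 = sigma_f*Vf + sigma_m*(1-Vf) = 1838*0.46 + 66*0.54 = 881.1 MPa

881.1 MPa


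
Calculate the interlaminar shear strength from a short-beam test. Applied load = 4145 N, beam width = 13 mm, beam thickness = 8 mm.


ILSS = 3F/(4bh) = 3*4145/(4*13*8) = 29.89 MPa

29.89 MPa


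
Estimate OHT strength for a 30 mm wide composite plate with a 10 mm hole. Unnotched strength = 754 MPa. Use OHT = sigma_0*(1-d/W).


OHT = sigma_0*(1-d/W) = 754*(1-10/30) = 502.7 MPa

502.7 MPa


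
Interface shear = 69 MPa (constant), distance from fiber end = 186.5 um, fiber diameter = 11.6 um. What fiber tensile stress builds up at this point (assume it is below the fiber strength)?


Force balance: sigma_f * (pi*d^2/4) = tau * (pi*d) * x  ->  sigma_f = 4 * tau * x / d
sigma_f = 4 * 69 * 186.5 / 11.6 = 4437.4 MPa

4437.4 MPa


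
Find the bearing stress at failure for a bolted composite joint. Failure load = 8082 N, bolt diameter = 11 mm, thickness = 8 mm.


sigma_br = F/(d*h) = 8082/(11*8) = 91.8 MPa

91.8 MPa


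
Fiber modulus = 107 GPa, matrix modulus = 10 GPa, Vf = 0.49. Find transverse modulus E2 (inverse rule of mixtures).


1/E2 = Vf/Ef + (1-Vf)/Em = 0.49/107 + 0.51/10
E2 = 17.99 GPa

17.99 GPa


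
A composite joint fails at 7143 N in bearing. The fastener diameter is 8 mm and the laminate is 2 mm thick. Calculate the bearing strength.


sigma_br = F/(d*h) = 7143/(8*2) = 446.4 MPa

446.4 MPa


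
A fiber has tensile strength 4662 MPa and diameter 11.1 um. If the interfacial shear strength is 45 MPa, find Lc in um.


Lc = sigma_f * d / (2 * tau_i) = 4662 * 11.1 / (2 * 45) = 575.0 um

575.0 um


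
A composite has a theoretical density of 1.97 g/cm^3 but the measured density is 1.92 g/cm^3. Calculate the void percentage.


Void% = (rho_theo - rho_actual)/rho_theo * 100 = (1.97 - 1.92)/1.97 * 100 = 2.54%

2.54%


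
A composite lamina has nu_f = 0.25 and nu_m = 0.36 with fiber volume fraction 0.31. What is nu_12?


nu_12 = nu_f*Vf + nu_m*(1-Vf) = 0.25*0.31 + 0.36*0.69 = 0.3259

0.3259


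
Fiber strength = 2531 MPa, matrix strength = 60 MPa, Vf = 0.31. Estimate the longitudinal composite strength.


sigma_1 = sigma_f*Vf + sigma_m*(1-Vf) = 2531*0.31 + 60*0.69 = 826.0 MPa

826.0 MPa


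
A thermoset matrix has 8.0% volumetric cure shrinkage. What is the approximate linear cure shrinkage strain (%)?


Linear shrinkage ≈ vol_shrink/3 = 8.0/3 = 2.667%

2.667%


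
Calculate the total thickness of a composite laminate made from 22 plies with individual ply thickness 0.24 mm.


h = n * t_ply = 22 * 0.24 = 5.28 mm

5.28 mm


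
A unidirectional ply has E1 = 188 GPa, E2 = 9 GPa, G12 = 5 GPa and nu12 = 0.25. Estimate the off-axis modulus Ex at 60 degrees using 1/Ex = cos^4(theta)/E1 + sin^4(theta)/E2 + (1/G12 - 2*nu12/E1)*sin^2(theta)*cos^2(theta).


cos^4(60) = 0.0625, sin^4(60) = 0.5625, sin^2(60)*cos^2(60) = 0.1875
1/G12 - 2*nu12/E1 = 1/5 - 2*0.25/188 = 0.19734 GPa^-1
1/Ex = 0.0625/188 + 0.5625/9 + 0.19734*0.1875 = 0.0998338 GPa^-1
Ex = 10.02 GPa

10.02 GPa


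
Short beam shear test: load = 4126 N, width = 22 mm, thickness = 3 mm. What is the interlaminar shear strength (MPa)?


ILSS = 3F/(4bh) = 3*4126/(4*22*3) = 46.89 MPa

46.89 MPa


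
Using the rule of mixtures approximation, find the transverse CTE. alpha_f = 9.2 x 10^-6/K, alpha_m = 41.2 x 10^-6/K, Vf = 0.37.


alpha_2 = alpha_f*Vf + alpha_m*(1-Vf) = 9.2*0.37 + 41.2*0.63 = 29.4 x 10^-6/K

29.4 x 10^-6/K


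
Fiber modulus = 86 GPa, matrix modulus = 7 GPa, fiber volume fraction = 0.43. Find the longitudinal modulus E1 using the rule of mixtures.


E1 = Ef*Vf + Em*(1-Vf) = 86*0.43 + 7*0.57 = 40.97 GPa

40.97 GPa


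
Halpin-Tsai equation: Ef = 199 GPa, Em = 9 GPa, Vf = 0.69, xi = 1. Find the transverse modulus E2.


eta = (Ef/Em - 1)/(Ef/Em + xi) = (22.1111 - 1)/(22.1111 + 1) = 0.9135
E2 = Em*(1+xi*eta*Vf)/(1-eta*Vf) = 39.69 GPa

39.69 GPa


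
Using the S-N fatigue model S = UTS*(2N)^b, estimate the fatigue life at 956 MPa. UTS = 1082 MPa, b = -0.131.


N = 0.5 * (S/UTS)^(1/b) = 0.5 * (956/1082)^(1/-0.131) = 1.2865 cycles

1.2865 cycles


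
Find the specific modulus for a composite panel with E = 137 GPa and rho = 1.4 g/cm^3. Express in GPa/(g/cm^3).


Specific stiffness = E/rho = 137/1.4 = 97.9 GPa/(g/cm^3)

97.9 GPa/(g/cm^3)


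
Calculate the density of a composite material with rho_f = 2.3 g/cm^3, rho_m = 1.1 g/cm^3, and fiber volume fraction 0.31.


rho_c = rho_f*Vf + rho_m*(1-Vf) = 2.3*0.31 + 1.1*0.69 = 1.472 g/cm^3

1.472 g/cm^3


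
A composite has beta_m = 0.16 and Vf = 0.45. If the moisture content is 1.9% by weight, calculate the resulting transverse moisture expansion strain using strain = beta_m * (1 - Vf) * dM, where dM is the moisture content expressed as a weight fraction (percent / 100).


dM = 1.9/100 = 0.019
strain = beta_m * (1-Vf) * dM = 0.16 * 0.55 * 0.019 = 0.001672

0.001672


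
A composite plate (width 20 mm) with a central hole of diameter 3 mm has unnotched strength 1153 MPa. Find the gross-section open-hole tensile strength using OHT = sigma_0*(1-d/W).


OHT = sigma_0*(1-d/W) = 1153*(1-3/20) = 980.1 MPa

980.1 MPa


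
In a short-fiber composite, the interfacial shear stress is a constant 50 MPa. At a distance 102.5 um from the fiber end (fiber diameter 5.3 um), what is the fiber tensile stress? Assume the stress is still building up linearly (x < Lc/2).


Force balance: sigma_f * (pi*d^2/4) = tau * (pi*d) * x  ->  sigma_f = 4 * tau * x / d
sigma_f = 4 * 50 * 102.5 / 5.3 = 3867.9 MPa

3867.9 MPa


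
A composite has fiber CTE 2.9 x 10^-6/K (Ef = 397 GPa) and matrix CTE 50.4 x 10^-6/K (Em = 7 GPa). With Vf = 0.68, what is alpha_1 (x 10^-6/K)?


E1 = Ef*Vf + Em*(1-Vf) = 272.2
alpha_1 = (alpha_f*Ef*Vf + alpha_m*Em*(1-Vf))/E1 = 3.29 x 10^-6/K

3.29 x 10^-6/K


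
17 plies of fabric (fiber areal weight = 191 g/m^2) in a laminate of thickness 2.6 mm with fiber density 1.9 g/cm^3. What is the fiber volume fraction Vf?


Vf = n * FAW / (rho_f * h * 1000) = 17 * 191 / (1.9 * 2.6 * 1000) = 0.6573

0.6573


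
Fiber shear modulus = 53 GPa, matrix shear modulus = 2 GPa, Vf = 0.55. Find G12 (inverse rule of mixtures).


1/G12 = Vf/Gf + (1-Vf)/Gm = 0.55/53 + 0.45/2
G12 = 4.25 GPa

4.25 GPa


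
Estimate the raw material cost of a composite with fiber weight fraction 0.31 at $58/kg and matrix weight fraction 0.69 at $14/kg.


Cost = cost_f*Wf + cost_m*Wm = 58*0.31 + 14*0.69 = $27.64/kg

$27.64/kg


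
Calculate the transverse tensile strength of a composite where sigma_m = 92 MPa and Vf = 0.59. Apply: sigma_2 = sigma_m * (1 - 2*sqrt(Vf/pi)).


factor = 1 - 2*sqrt(0.59/pi) = 0.1333
sigma_2 = 92 * 0.1333 = 12.26 MPa

12.26 MPa


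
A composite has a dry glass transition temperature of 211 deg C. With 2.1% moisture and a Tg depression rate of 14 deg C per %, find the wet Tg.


Tg_wet = Tg_dry - k*moisture = 211 - 14*2.1 = 181.6 deg C

181.6 deg C


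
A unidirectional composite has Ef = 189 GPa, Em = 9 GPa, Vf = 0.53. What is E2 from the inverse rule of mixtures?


1/E2 = Vf/Ef + (1-Vf)/Em = 0.53/189 + 0.47/9
E2 = 18.17 GPa

18.17 GPa


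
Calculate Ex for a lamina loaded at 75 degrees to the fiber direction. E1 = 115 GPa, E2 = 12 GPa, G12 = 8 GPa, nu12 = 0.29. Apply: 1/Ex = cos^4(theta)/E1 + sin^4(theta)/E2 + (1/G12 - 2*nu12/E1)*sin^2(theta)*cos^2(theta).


cos^4(75) = 0.004487, sin^4(75) = 0.870513, sin^2(75)*cos^2(75) = 0.0625
1/G12 - 2*nu12/E1 = 1/8 - 2*0.29/115 = 0.119957 GPa^-1
1/Ex = 0.004487/115 + 0.870513/12 + 0.119957*0.0625 = 0.080079 GPa^-1
Ex = 12.49 GPa

12.49 GPa


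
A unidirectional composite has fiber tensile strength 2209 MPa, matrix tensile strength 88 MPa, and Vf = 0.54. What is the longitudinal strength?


sigma_1 = sigma_f*Vf + sigma_m*(1-Vf) = 2209*0.54 + 88*0.46 = 1233.3 MPa

1233.3 MPa


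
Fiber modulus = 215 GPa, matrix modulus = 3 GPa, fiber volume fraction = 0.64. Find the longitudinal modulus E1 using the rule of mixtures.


E1 = Ef*Vf + Em*(1-Vf) = 215*0.64 + 3*0.36 = 138.68 GPa

138.68 GPa


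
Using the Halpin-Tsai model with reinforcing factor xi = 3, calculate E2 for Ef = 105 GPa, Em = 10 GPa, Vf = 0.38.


eta = (Ef/Em - 1)/(Ef/Em + xi) = (10.5 - 1)/(10.5 + 3) = 0.7037
E2 = Em*(1+xi*eta*Vf)/(1-eta*Vf) = 24.6 GPa

24.6 GPa


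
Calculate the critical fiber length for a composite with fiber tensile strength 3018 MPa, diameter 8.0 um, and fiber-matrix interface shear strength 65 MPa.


Lc = sigma_f * d / (2 * tau_i) = 3018 * 8.0 / (2 * 65) = 185.7 um

185.7 um


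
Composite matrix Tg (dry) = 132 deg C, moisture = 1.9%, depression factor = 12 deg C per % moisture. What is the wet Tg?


Tg_wet = Tg_dry - k*moisture = 132 - 12*1.9 = 109.2 deg C

109.2 deg C


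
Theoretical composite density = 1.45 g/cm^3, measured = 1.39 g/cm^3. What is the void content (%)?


Void% = (rho_theo - rho_actual)/rho_theo * 100 = (1.45 - 1.39)/1.45 * 100 = 4.14%

4.14%


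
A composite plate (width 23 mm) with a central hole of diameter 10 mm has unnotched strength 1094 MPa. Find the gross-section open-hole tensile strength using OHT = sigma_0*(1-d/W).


OHT = sigma_0*(1-d/W) = 1094*(1-10/23) = 618.3 MPa

618.3 MPa


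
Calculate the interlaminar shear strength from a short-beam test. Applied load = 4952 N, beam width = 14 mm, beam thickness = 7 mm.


ILSS = 3F/(4bh) = 3*4952/(4*14*7) = 37.9 MPa

37.9 MPa


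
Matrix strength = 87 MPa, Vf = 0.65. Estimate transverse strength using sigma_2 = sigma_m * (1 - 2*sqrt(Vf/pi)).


factor = 1 - 2*sqrt(0.65/pi) = 0.0903
sigma_2 = 87 * 0.0903 = 7.85 MPa

7.85 MPa


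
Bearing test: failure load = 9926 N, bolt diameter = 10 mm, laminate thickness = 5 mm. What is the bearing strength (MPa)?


sigma_br = F/(d*h) = 9926/(10*5) = 198.5 MPa

198.5 MPa


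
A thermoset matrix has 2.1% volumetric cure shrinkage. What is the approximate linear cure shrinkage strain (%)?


Linear shrinkage ≈ vol_shrink/3 = 2.1/3 = 0.7%

0.7%


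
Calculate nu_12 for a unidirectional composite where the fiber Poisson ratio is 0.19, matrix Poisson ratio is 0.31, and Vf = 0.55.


nu_12 = nu_f*Vf + nu_m*(1-Vf) = 0.19*0.55 + 0.31*0.45 = 0.244

0.244


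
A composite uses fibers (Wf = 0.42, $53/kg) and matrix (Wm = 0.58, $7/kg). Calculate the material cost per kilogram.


Cost = cost_f*Wf + cost_m*Wm = 53*0.42 + 7*0.58 = $26.32/kg

$26.32/kg


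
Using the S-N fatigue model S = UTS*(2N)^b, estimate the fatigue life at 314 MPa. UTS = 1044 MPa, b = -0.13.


N = 0.5 * (S/UTS)^(1/b) = 0.5 * (314/1044)^(1/-0.13) = 5159.3137 cycles

5159.3137 cycles


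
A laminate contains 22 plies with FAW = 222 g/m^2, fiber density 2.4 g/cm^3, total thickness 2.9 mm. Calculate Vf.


Vf = n * FAW / (rho_f * h * 1000) = 22 * 222 / (2.4 * 2.9 * 1000) = 0.7017

0.7017


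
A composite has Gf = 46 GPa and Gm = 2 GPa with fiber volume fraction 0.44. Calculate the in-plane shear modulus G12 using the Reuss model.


1/G12 = Vf/Gf + (1-Vf)/Gm = 0.44/46 + 0.56/2
G12 = 3.45 GPa

3.45 GPa


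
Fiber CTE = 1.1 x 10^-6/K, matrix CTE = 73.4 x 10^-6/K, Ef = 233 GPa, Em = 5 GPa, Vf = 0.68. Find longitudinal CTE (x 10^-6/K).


E1 = Ef*Vf + Em*(1-Vf) = 160.04
alpha_1 = (alpha_f*Ef*Vf + alpha_m*Em*(1-Vf))/E1 = 1.82 x 10^-6/K

1.82 x 10^-6/K


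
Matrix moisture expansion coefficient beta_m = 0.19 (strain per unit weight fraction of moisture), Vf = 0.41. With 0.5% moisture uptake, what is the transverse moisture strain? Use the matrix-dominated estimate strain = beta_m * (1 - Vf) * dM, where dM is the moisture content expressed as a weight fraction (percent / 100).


dM = 0.5/100 = 0.005
strain = beta_m * (1-Vf) * dM = 0.19 * 0.59 * 0.005 = 0.0005605

0.0005605


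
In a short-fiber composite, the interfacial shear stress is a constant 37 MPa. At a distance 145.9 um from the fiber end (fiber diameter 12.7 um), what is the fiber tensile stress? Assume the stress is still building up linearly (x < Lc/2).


Force balance: sigma_f * (pi*d^2/4) = tau * (pi*d) * x  ->  sigma_f = 4 * tau * x / d
sigma_f = 4 * 37 * 145.9 / 12.7 = 1700.3 MPa

1700.3 MPa


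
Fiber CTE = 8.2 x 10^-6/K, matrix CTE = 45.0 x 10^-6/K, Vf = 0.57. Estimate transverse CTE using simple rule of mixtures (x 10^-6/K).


alpha_2 = alpha_f*Vf + alpha_m*(1-Vf) = 8.2*0.57 + 45.0*0.43 = 24.0 x 10^-6/K

24.0 x 10^-6/K


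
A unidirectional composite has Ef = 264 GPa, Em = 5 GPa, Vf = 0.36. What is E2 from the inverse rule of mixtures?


1/E2 = Vf/Ef + (1-Vf)/Em = 0.36/264 + 0.64/5
E2 = 7.73 GPa

7.73 GPa


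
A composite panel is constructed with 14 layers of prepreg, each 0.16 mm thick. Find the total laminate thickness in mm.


h = n * t_ply = 14 * 0.16 = 2.24 mm

2.24 mm


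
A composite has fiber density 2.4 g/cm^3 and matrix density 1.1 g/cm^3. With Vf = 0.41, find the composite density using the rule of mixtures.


rho_c = rho_f*Vf + rho_m*(1-Vf) = 2.4*0.41 + 1.1*0.59 = 1.633 g/cm^3

1.633 g/cm^3


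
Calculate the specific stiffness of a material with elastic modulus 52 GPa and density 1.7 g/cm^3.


Specific stiffness = E/rho = 52/1.7 = 30.6 GPa/(g/cm^3)

30.6 GPa/(g/cm^3)


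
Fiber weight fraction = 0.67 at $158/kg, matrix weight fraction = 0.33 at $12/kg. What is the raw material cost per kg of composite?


Cost = cost_f*Wf + cost_m*Wm = 158*0.67 + 12*0.33 = $109.82/kg

$109.82/kg


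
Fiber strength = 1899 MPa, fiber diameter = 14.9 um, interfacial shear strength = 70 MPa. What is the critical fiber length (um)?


Lc = sigma_f * d / (2 * tau_i) = 1899 * 14.9 / (2 * 70) = 202.1 um

202.1 um


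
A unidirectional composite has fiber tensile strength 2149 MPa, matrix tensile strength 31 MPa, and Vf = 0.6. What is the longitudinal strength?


sigma_1 = sigma_f*Vf + sigma_m*(1-Vf) = 2149*0.6 + 31*0.4 = 1301.8 MPa

1301.8 MPa


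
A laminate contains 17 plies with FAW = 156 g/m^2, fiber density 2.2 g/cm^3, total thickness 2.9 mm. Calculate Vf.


Vf = n * FAW / (rho_f * h * 1000) = 17 * 156 / (2.2 * 2.9 * 1000) = 0.4157

0.4157


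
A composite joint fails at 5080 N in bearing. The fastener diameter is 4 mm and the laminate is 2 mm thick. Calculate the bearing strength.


sigma_br = F/(d*h) = 5080/(4*2) = 635.0 MPa

635.0 MPa


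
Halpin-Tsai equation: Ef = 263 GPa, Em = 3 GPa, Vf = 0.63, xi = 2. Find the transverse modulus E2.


eta = (Ef/Em - 1)/(Ef/Em + xi) = (87.6667 - 1)/(87.6667 + 2) = 0.9665
E2 = Em*(1+xi*eta*Vf)/(1-eta*Vf) = 17.01 GPa

17.01 GPa


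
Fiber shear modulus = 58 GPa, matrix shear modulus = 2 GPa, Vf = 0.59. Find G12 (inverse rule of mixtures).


1/G12 = Vf/Gf + (1-Vf)/Gm = 0.59/58 + 0.41/2
G12 = 4.65 GPa

4.65 GPa


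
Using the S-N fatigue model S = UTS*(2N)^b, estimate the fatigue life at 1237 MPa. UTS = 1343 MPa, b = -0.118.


N = 0.5 * (S/UTS)^(1/b) = 0.5 * (1237/1343)^(1/-0.118) = 1.0036 cycles

1.0036 cycles


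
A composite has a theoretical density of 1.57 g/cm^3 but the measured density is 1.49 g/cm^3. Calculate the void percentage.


Void% = (rho_theo - rho_actual)/rho_theo * 100 = (1.57 - 1.49)/1.57 * 100 = 5.1%

5.1%


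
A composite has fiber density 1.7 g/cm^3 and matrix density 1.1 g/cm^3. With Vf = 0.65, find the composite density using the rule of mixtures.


rho_c = rho_f*Vf + rho_m*(1-Vf) = 1.7*0.65 + 1.1*0.35 = 1.49 g/cm^3

1.49 g/cm^3


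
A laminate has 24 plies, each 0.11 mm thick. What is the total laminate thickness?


h = n * t_ply = 24 * 0.11 = 2.64 mm

2.64 mm


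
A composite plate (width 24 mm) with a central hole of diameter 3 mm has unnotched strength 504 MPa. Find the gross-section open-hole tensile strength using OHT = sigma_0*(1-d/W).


OHT = sigma_0*(1-d/W) = 504*(1-3/24) = 441.0 MPa

441.0 MPa


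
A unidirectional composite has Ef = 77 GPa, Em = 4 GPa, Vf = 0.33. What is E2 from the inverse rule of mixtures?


1/E2 = Vf/Ef + (1-Vf)/Em = 0.33/77 + 0.67/4
E2 = 5.82 GPa

5.82 GPa


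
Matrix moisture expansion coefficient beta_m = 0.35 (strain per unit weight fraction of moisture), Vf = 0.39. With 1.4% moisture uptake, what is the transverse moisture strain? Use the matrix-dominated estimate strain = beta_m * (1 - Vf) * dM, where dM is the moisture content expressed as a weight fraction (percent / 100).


dM = 1.4/100 = 0.014
strain = beta_m * (1-Vf) * dM = 0.35 * 0.61 * 0.014 = 0.002989

0.002989


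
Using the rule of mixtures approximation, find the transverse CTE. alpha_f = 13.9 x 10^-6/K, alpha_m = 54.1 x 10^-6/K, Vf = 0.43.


alpha_2 = alpha_f*Vf + alpha_m*(1-Vf) = 13.9*0.43 + 54.1*0.57 = 36.8 x 10^-6/K

36.8 x 10^-6/K


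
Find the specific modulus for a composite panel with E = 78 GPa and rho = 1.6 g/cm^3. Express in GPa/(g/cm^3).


Specific stiffness = E/rho = 78/1.6 = 48.8 GPa/(g/cm^3)

48.8 GPa/(g/cm^3)


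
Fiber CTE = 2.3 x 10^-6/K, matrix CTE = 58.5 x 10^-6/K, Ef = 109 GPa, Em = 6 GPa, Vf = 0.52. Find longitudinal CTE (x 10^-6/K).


E1 = Ef*Vf + Em*(1-Vf) = 59.56
alpha_1 = (alpha_f*Ef*Vf + alpha_m*Em*(1-Vf))/E1 = 5.02 x 10^-6/K

5.02 x 10^-6/K


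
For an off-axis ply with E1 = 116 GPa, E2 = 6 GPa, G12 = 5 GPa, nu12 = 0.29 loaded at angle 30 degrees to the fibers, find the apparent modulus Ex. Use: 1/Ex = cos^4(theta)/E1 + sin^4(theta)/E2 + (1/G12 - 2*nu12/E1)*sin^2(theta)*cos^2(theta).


cos^4(30) = 0.5625, sin^4(30) = 0.0625, sin^2(30)*cos^2(30) = 0.1875
1/G12 - 2*nu12/E1 = 1/5 - 2*0.29/116 = 0.195 GPa^-1
1/Ex = 0.5625/116 + 0.0625/6 + 0.195*0.1875 = 0.0518283 GPa^-1
Ex = 19.29 GPa

19.29 GPa


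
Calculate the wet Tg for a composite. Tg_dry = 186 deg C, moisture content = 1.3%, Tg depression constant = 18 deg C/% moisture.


Tg_wet = Tg_dry - k*moisture = 186 - 18*1.3 = 162.6 deg C

162.6 deg C


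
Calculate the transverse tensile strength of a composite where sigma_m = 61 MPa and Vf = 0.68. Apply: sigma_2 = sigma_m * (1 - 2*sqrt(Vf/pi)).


factor = 1 - 2*sqrt(0.68/pi) = 0.0695
sigma_2 = 61 * 0.0695 = 4.24 MPa

4.24 MPa


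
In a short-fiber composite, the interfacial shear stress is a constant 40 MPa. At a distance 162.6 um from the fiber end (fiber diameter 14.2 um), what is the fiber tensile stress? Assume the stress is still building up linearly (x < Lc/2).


Force balance: sigma_f * (pi*d^2/4) = tau * (pi*d) * x  ->  sigma_f = 4 * tau * x / d
sigma_f = 4 * 40 * 162.6 / 14.2 = 1832.1 MPa

1832.1 MPa


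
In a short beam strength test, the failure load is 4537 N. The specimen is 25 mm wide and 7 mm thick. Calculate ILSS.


ILSS = 3F/(4bh) = 3*4537/(4*25*7) = 19.44 MPa

19.44 MPa


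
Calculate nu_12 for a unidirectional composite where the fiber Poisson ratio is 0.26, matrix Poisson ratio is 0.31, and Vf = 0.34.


nu_12 = nu_f*Vf + nu_m*(1-Vf) = 0.26*0.34 + 0.31*0.66 = 0.293

0.293


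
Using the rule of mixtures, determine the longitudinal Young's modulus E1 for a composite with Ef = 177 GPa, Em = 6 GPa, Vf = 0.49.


E1 = Ef*Vf + Em*(1-Vf) = 177*0.49 + 6*0.51 = 89.79 GPa

89.79 GPa


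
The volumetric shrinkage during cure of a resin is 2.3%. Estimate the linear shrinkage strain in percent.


Linear shrinkage ≈ vol_shrink/3 = 2.3/3 = 0.767%

0.767%


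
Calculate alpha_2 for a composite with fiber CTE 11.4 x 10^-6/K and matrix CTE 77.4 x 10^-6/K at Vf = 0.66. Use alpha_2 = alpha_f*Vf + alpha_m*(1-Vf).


alpha_2 = alpha_f*Vf + alpha_m*(1-Vf) = 11.4*0.66 + 77.4*0.34 = 33.8 x 10^-6/K

33.8 x 10^-6/K


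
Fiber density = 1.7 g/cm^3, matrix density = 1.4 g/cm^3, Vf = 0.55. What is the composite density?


rho_c = rho_f*Vf + rho_m*(1-Vf) = 1.7*0.55 + 1.4*0.45 = 1.565 g/cm^3

1.565 g/cm^3


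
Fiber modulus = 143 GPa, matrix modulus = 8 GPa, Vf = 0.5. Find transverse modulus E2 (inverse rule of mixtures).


1/E2 = Vf/Ef + (1-Vf)/Em = 0.5/143 + 0.5/8
E2 = 15.15 GPa

15.15 GPa


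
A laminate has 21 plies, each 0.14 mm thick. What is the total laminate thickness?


h = n * t_ply = 21 * 0.14 = 2.94 mm

2.94 mm


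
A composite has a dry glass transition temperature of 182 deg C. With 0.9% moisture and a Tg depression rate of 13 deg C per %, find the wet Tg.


Tg_wet = Tg_dry - k*moisture = 182 - 13*0.9 = 170.3 deg C

170.3 deg C


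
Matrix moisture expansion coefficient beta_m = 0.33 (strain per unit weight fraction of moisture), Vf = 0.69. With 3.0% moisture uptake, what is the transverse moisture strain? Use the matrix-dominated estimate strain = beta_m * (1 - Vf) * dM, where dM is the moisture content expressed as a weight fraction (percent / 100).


dM = 3.0/100 = 0.03
strain = beta_m * (1-Vf) * dM = 0.33 * 0.31 * 0.03 = 0.003069

0.003069


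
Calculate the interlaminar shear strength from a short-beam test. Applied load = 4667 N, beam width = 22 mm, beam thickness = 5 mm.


ILSS = 3F/(4bh) = 3*4667/(4*22*5) = 31.82 MPa

31.82 MPa


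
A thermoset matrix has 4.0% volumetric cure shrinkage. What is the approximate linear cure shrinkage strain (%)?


Linear shrinkage ≈ vol_shrink/3 = 4.0/3 = 1.333%

1.333%


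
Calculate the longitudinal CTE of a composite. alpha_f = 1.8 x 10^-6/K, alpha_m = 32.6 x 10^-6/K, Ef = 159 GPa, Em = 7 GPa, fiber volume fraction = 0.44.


E1 = Ef*Vf + Em*(1-Vf) = 73.88
alpha_1 = (alpha_f*Ef*Vf + alpha_m*Em*(1-Vf))/E1 = 3.43 x 10^-6/K

3.43 x 10^-6/K


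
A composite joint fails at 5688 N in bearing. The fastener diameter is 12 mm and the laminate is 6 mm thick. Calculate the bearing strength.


sigma_br = F/(d*h) = 5688/(12*6) = 79.0 MPa

79.0 MPa


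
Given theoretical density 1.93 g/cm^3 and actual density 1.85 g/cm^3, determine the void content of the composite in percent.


Void% = (rho_theo - rho_actual)/rho_theo * 100 = (1.93 - 1.85)/1.93 * 100 = 4.15%

4.15%


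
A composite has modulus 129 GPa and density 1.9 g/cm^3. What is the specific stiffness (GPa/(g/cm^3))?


Specific stiffness = E/rho = 129/1.9 = 67.9 GPa/(g/cm^3)

67.9 GPa/(g/cm^3)


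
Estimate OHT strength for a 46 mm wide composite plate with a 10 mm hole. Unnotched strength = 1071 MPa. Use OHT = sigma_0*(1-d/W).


OHT = sigma_0*(1-d/W) = 1071*(1-10/46) = 838.2 MPa

838.2 MPa


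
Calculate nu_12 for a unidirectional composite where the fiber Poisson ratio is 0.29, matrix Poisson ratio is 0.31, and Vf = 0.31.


nu_12 = nu_f*Vf + nu_m*(1-Vf) = 0.29*0.31 + 0.31*0.69 = 0.3038

0.3038


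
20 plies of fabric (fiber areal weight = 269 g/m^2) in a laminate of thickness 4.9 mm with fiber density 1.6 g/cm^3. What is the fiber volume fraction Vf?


Vf = n * FAW / (rho_f * h * 1000) = 20 * 269 / (1.6 * 4.9 * 1000) = 0.6862

0.6862


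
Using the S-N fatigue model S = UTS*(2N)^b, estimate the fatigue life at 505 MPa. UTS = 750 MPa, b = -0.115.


N = 0.5 * (S/UTS)^(1/b) = 0.5 * (505/750)^(1/-0.115) = 15.5819 cycles

15.5819 cycles


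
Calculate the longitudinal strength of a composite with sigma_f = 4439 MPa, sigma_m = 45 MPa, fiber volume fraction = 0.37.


sigma_1 = sigma_f*Vf + sigma_m*(1-Vf) = 4439*0.37 + 45*0.63 = 1670.8 MPa

1670.8 MPa


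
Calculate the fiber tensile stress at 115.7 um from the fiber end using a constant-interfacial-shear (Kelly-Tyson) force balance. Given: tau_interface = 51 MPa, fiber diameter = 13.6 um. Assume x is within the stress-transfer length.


Force balance: sigma_f * (pi*d^2/4) = tau * (pi*d) * x  ->  sigma_f = 4 * tau * x / d
sigma_f = 4 * 51 * 115.7 / 13.6 = 1735.5 MPa

1735.5 MPa


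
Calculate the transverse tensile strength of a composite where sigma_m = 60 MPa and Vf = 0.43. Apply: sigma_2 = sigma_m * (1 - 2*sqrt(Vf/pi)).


factor = 1 - 2*sqrt(0.43/pi) = 0.2601
sigma_2 = 60 * 0.2601 = 15.6 MPa

15.6 MPa


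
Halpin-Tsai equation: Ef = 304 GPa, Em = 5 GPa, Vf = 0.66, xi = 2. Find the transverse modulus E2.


eta = (Ef/Em - 1)/(Ef/Em + xi) = (60.8 - 1)/(60.8 + 2) = 0.9522
E2 = Em*(1+xi*eta*Vf)/(1-eta*Vf) = 30.37 GPa

30.37 GPa


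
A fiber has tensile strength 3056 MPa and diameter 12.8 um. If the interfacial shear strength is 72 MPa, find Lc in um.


Lc = sigma_f * d / (2 * tau_i) = 3056 * 12.8 / (2 * 72) = 271.6 um

271.6 um


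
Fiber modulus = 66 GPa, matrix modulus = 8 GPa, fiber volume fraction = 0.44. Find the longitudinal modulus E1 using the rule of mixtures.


E1 = Ef*Vf + Em*(1-Vf) = 66*0.44 + 8*0.56 = 33.52 GPa

33.52 GPa


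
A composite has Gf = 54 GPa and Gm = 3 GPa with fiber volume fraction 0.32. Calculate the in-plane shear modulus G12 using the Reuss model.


1/G12 = Vf/Gf + (1-Vf)/Gm = 0.32/54 + 0.68/3
G12 = 4.3 GPa

4.3 GPa


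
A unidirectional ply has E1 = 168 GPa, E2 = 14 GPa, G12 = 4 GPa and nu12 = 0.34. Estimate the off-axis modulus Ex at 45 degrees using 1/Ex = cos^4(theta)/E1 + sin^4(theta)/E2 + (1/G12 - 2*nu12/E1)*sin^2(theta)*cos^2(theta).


cos^4(45) = 0.25, sin^4(45) = 0.25, sin^2(45)*cos^2(45) = 0.25
1/G12 - 2*nu12/E1 = 1/4 - 2*0.34/168 = 0.245952 GPa^-1
1/Ex = 0.25/168 + 0.25/14 + 0.245952*0.25 = 0.0808333 GPa^-1
Ex = 12.37 GPa

12.37 GPa


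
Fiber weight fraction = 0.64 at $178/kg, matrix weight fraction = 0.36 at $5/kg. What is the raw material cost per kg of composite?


Cost = cost_f*Wf + cost_m*Wm = 178*0.64 + 5*0.36 = $115.72/kg

$115.72/kg


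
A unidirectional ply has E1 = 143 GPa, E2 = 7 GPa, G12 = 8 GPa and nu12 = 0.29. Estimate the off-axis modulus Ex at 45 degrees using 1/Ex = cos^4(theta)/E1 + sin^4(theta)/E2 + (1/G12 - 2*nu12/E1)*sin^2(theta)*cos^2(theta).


cos^4(45) = 0.25, sin^4(45) = 0.25, sin^2(45)*cos^2(45) = 0.25
1/G12 - 2*nu12/E1 = 1/8 - 2*0.29/143 = 0.120944 GPa^-1
1/Ex = 0.25/143 + 0.25/7 + 0.120944*0.25 = 0.0676986 GPa^-1
Ex = 14.77 GPa

14.77 GPa


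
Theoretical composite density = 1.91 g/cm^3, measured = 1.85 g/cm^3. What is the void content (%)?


Void% = (rho_theo - rho_actual)/rho_theo * 100 = (1.91 - 1.85)/1.91 * 100 = 3.14%

3.14%


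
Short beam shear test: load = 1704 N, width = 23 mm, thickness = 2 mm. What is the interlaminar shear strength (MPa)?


ILSS = 3F/(4bh) = 3*1704/(4*23*2) = 27.78 MPa

27.78 MPa


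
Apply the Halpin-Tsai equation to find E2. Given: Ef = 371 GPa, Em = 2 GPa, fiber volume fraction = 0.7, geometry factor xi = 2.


eta = (Ef/Em - 1)/(Ef/Em + xi) = (185.5 - 1)/(185.5 + 2) = 0.984
E2 = Em*(1+xi*eta*Vf)/(1-eta*Vf) = 15.28 GPa

15.28 GPa


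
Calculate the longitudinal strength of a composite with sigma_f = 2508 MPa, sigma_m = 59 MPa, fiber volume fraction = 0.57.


sigma_1 = sigma_f*Vf + sigma_m*(1-Vf) = 2508*0.57 + 59*0.43 = 1454.9 MPa

1454.9 MPa


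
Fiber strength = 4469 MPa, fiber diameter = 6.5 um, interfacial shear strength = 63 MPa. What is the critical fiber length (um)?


Lc = sigma_f * d / (2 * tau_i) = 4469 * 6.5 / (2 * 63) = 230.5 um

230.5 um


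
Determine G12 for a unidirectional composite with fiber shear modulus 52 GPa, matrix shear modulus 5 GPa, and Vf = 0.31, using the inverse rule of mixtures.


1/G12 = Vf/Gf + (1-Vf)/Gm = 0.31/52 + 0.69/5
G12 = 6.95 GPa

6.95 GPa


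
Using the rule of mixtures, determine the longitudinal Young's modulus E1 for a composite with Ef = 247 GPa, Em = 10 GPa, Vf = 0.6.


E1 = Ef*Vf + Em*(1-Vf) = 247*0.6 + 10*0.4 = 152.2 GPa

152.2 GPa


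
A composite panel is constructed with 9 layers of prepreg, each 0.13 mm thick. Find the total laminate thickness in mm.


h = n * t_ply = 9 * 0.13 = 1.17 mm

1.17 mm


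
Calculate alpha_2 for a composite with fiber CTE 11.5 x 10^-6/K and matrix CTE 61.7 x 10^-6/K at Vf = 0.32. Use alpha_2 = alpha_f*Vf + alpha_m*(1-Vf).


alpha_2 = alpha_f*Vf + alpha_m*(1-Vf) = 11.5*0.32 + 61.7*0.68 = 45.6 x 10^-6/K

45.6 x 10^-6/K


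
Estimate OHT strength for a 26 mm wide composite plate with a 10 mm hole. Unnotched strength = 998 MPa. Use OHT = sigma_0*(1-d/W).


OHT = sigma_0*(1-d/W) = 998*(1-10/26) = 614.2 MPa

614.2 MPa


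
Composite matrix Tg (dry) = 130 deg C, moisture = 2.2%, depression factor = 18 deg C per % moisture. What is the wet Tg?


Tg_wet = Tg_dry - k*moisture = 130 - 18*2.2 = 90.4 deg C

90.4 deg C


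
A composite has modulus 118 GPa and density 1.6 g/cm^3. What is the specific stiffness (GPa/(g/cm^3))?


Specific stiffness = E/rho = 118/1.6 = 73.8 GPa/(g/cm^3)

73.8 GPa/(g/cm^3)


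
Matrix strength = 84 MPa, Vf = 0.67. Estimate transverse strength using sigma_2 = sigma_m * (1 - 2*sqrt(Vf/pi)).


factor = 1 - 2*sqrt(0.67/pi) = 0.0764
sigma_2 = 84 * 0.0764 = 6.42 MPa

6.42 MPa


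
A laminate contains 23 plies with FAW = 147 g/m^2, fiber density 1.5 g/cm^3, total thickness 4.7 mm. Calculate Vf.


Vf = n * FAW / (rho_f * h * 1000) = 23 * 147 / (1.5 * 4.7 * 1000) = 0.4796

0.4796


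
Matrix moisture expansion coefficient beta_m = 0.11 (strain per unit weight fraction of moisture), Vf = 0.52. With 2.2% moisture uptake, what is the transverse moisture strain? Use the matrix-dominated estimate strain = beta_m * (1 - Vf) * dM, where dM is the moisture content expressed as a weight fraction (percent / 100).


dM = 2.2/100 = 0.022
strain = beta_m * (1-Vf) * dM = 0.11 * 0.48 * 0.022 = 0.0011616

0.0011616


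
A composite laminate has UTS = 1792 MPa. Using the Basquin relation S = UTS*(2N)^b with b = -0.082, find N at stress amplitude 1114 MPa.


N = 0.5 * (S/UTS)^(1/b) = 0.5 * (1114/1792)^(1/-0.082) = 164.6976 cycles

164.6976 cycles


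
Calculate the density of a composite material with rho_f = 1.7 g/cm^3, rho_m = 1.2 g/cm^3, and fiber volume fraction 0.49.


rho_c = rho_f*Vf + rho_m*(1-Vf) = 1.7*0.49 + 1.2*0.51 = 1.445 g/cm^3

1.445 g/cm^3


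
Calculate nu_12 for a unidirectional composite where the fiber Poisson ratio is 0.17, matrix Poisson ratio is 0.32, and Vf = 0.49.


nu_12 = nu_f*Vf + nu_m*(1-Vf) = 0.17*0.49 + 0.32*0.51 = 0.2465

0.2465


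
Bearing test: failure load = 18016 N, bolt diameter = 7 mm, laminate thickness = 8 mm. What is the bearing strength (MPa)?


sigma_br = F/(d*h) = 18016/(7*8) = 321.7 MPa

321.7 MPa


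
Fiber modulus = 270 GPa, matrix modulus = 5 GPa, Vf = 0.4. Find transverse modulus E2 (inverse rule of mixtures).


1/E2 = Vf/Ef + (1-Vf)/Em = 0.4/270 + 0.6/5
E2 = 8.23 GPa

8.23 GPa


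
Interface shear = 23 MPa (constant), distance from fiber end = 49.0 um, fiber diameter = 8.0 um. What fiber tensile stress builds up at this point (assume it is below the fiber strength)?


Force balance: sigma_f * (pi*d^2/4) = tau * (pi*d) * x  ->  sigma_f = 4 * tau * x / d
sigma_f = 4 * 23 * 49.0 / 8.0 = 563.5 MPa

563.5 MPa


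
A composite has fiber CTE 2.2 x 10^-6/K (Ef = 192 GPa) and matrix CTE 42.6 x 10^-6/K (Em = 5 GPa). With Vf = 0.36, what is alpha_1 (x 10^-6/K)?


E1 = Ef*Vf + Em*(1-Vf) = 72.32
alpha_1 = (alpha_f*Ef*Vf + alpha_m*Em*(1-Vf))/E1 = 3.99 x 10^-6/K

3.99 x 10^-6/K


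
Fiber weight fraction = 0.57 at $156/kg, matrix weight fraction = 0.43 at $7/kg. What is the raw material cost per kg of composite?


Cost = cost_f*Wf + cost_m*Wm = 156*0.57 + 7*0.43 = $91.93/kg

$91.93/kg


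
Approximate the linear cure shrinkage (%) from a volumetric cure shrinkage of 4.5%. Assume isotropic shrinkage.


Linear shrinkage ≈ vol_shrink/3 = 4.5/3 = 1.5%

1.5%


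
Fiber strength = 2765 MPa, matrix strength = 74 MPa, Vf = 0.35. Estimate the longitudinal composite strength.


sigma_1 = sigma_f*Vf + sigma_m*(1-Vf) = 2765*0.35 + 74*0.65 = 1015.9 MPa

1015.9 MPa


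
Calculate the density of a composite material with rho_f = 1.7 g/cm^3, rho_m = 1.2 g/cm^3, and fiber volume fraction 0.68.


rho_c = rho_f*Vf + rho_m*(1-Vf) = 1.7*0.68 + 1.2*0.32 = 1.54 g/cm^3

1.54 g/cm^3


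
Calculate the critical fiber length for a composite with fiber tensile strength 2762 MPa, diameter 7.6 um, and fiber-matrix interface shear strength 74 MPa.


Lc = sigma_f * d / (2 * tau_i) = 2762 * 7.6 / (2 * 74) = 141.8 um

141.8 um


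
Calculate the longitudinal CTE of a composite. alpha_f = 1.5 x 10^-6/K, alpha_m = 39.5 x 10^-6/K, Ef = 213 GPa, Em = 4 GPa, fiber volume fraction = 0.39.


E1 = Ef*Vf + Em*(1-Vf) = 85.51
alpha_1 = (alpha_f*Ef*Vf + alpha_m*Em*(1-Vf))/E1 = 2.58 x 10^-6/K

2.58 x 10^-6/K


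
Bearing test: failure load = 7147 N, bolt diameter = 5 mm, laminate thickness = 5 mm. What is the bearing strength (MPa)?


sigma_br = F/(d*h) = 7147/(5*5) = 285.9 MPa

285.9 MPa


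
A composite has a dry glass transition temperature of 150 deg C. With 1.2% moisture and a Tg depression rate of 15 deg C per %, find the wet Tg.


Tg_wet = Tg_dry - k*moisture = 150 - 15*1.2 = 132.0 deg C

132.0 deg C


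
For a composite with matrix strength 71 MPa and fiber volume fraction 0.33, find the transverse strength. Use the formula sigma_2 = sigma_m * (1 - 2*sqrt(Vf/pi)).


factor = 1 - 2*sqrt(0.33/pi) = 0.3518
sigma_2 = 71 * 0.3518 = 24.98 MPa

24.98 MPa


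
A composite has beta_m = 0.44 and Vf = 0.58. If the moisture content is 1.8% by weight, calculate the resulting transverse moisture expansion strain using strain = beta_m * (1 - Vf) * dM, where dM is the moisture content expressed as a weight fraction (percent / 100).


dM = 1.8/100 = 0.018
strain = beta_m * (1-Vf) * dM = 0.44 * 0.42 * 0.018 = 0.0033264

0.0033264


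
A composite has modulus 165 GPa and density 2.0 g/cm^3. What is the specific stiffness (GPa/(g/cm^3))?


Specific stiffness = E/rho = 165/2.0 = 82.5 GPa/(g/cm^3)

82.5 GPa/(g/cm^3)


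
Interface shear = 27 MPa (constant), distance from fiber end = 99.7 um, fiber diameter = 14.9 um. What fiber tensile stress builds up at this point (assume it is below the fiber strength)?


Force balance: sigma_f * (pi*d^2/4) = tau * (pi*d) * x  ->  sigma_f = 4 * tau * x / d
sigma_f = 4 * 27 * 99.7 / 14.9 = 722.7 MPa

722.7 MPa


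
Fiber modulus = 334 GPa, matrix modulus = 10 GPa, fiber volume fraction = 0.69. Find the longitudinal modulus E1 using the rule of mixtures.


E1 = Ef*Vf + Em*(1-Vf) = 334*0.69 + 10*0.31 = 233.56 GPa

233.56 GPa


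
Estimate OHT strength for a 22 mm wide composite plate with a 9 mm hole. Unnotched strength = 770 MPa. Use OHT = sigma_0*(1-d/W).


OHT = sigma_0*(1-d/W) = 770*(1-9/22) = 455.0 MPa

455.0 MPa


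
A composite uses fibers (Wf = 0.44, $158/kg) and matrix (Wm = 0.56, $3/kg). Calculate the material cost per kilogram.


Cost = cost_f*Wf + cost_m*Wm = 158*0.44 + 3*0.56 = $71.2/kg

$71.2/kg


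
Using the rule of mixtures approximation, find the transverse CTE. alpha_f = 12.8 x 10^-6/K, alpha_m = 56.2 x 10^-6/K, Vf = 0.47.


alpha_2 = alpha_f*Vf + alpha_m*(1-Vf) = 12.8*0.47 + 56.2*0.53 = 35.8 x 10^-6/K

35.8 x 10^-6/K


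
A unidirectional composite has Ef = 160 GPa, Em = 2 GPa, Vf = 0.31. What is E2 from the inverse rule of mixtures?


1/E2 = Vf/Ef + (1-Vf)/Em = 0.31/160 + 0.69/2
E2 = 2.88 GPa

2.88 GPa


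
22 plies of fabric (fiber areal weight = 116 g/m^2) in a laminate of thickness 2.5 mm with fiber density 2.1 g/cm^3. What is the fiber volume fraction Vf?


Vf = n * FAW / (rho_f * h * 1000) = 22 * 116 / (2.1 * 2.5 * 1000) = 0.4861

0.4861


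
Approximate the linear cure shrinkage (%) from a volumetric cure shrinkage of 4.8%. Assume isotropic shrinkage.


Linear shrinkage ≈ vol_shrink/3 = 4.8/3 = 1.6%

1.6%


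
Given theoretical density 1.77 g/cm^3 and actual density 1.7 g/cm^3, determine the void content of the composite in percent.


Void% = (rho_theo - rho_actual)/rho_theo * 100 = (1.77 - 1.7)/1.77 * 100 = 3.95%

3.95%


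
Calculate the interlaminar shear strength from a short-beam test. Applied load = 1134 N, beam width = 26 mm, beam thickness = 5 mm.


ILSS = 3F/(4bh) = 3*1134/(4*26*5) = 6.54 MPa

6.54 MPa


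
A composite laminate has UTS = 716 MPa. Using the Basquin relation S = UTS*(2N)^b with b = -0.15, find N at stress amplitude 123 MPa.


N = 0.5 * (S/UTS)^(1/b) = 0.5 * (123/716)^(1/-0.15) = 62953.9150 cycles

62953.9150 cycles


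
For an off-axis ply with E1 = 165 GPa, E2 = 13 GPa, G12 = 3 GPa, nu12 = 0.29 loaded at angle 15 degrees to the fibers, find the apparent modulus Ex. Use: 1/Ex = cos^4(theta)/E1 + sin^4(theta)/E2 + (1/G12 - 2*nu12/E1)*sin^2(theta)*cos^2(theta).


cos^4(15) = 0.870513, sin^4(15) = 0.004487, sin^2(15)*cos^2(15) = 0.0625
1/G12 - 2*nu12/E1 = 1/3 - 2*0.29/165 = 0.329818 GPa^-1
1/Ex = 0.870513/165 + 0.004487/13 + 0.329818*0.0625 = 0.0262346 GPa^-1
Ex = 38.12 GPa

38.12 GPa


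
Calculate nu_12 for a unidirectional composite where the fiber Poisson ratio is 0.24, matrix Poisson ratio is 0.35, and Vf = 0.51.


nu_12 = nu_f*Vf + nu_m*(1-Vf) = 0.24*0.51 + 0.35*0.49 = 0.2939

0.2939


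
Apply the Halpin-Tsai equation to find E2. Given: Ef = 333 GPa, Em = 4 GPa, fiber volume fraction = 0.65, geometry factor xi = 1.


eta = (Ef/Em - 1)/(Ef/Em + xi) = (83.25 - 1)/(83.25 + 1) = 0.9763
E2 = Em*(1+xi*eta*Vf)/(1-eta*Vf) = 17.89 GPa

17.89 GPa


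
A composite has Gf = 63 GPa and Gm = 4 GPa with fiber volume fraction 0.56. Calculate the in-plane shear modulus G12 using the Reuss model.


1/G12 = Vf/Gf + (1-Vf)/Gm = 0.56/63 + 0.44/4
G12 = 8.41 GPa

8.41 GPa


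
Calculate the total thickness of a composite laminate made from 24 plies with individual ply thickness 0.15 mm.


h = n * t_ply = 24 * 0.15 = 3.6 mm

3.6 mm


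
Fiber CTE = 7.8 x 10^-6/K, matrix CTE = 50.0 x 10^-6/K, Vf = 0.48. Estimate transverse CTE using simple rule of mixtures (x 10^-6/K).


alpha_2 = alpha_f*Vf + alpha_m*(1-Vf) = 7.8*0.48 + 50.0*0.52 = 29.7 x 10^-6/K

29.7 x 10^-6/K


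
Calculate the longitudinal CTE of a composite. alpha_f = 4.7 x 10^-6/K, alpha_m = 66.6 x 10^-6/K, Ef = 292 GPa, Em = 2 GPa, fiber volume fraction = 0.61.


E1 = Ef*Vf + Em*(1-Vf) = 178.9
alpha_1 = (alpha_f*Ef*Vf + alpha_m*Em*(1-Vf))/E1 = 4.97 x 10^-6/K

4.97 x 10^-6/K


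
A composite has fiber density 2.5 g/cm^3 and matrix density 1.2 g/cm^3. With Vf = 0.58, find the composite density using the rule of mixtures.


rho_c = rho_f*Vf + rho_m*(1-Vf) = 2.5*0.58 + 1.2*0.42 = 1.954 g/cm^3

1.954 g/cm^3


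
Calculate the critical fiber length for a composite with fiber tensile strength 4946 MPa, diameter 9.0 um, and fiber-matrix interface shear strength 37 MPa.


Lc = sigma_f * d / (2 * tau_i) = 4946 * 9.0 / (2 * 37) = 601.5 um

601.5 um


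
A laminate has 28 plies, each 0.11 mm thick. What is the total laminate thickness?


h = n * t_ply = 28 * 0.11 = 3.08 mm

3.08 mm


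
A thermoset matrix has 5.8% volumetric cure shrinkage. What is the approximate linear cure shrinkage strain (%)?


Linear shrinkage ≈ vol_shrink/3 = 5.8/3 = 1.933%

1.933%


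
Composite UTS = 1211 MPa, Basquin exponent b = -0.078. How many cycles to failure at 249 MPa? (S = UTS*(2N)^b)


N = 0.5 * (S/UTS)^(1/b) = 0.5 * (249/1211)^(1/-0.078) = 3.2059e+08 cycles

3.2059e+08 cycles


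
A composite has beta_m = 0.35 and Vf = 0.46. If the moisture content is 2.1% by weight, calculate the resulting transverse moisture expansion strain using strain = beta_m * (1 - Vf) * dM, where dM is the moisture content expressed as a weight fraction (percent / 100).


dM = 2.1/100 = 0.021
strain = beta_m * (1-Vf) * dM = 0.35 * 0.54 * 0.021 = 0.003969

0.003969
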